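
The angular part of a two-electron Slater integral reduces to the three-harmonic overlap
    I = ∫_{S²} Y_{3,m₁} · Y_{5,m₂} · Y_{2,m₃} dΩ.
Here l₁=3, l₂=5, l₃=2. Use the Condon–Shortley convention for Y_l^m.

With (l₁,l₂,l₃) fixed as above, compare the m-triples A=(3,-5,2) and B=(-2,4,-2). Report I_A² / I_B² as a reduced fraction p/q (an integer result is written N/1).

5/3

l's match ⇒ only the (l;m) 3-j factors differ between A and B.
A: triangle coeff Δ(3,5,2) = 1/2310; Σ_t [0,0]: t=0:+1/17280 = 1/17280; (3j)²=1/11 [(3 5 2; 3 -5 2)], sign=+1
B: triangle coeff Δ(3,5,2) = 1/2310; Σ_t [5,5]: t=5:−1/2880 = -1/2880; (3j)²=3/55 [(3 5 2; -2 4 -2)], sign=-1
I_A²/I_B² = (1/11)/(3/55) = 5/3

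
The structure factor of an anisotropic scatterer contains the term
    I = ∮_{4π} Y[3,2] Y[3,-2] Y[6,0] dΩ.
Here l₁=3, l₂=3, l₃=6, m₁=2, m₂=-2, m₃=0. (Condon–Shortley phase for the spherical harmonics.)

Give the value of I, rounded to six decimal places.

m-sum 0 ✓  L=12 even ✓  0≤6≤6 ✓
Π(2lᵢ+1) = 7×7×13 = 637
triangle coeff Δ(3,3,6) = 1/12012
Σ_t [0,0]: t=0:+1/1296 = 1/1296
(3j)²=100/3003 [(3 3 6; 0 0 0)], sign=+1
Σ_t [0,0]: t=0:+1/14400 = 1/14400
(3j)²=3/1001 [(3 3 6; 2 -2 0)], sign=+1
⇒ 4πI² = 100/1573
I = (+1)√(100/1573/(4π)) = 0.07112638

0.071126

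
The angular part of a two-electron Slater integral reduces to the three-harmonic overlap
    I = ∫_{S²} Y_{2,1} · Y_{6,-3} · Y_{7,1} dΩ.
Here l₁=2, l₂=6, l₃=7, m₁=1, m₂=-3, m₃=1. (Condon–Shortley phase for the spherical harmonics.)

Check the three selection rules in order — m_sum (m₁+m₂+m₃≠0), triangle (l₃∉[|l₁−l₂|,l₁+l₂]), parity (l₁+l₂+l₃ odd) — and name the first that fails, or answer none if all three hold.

m_sum

m₁+m₂+m₃ = 1 − 3 + 1 = -1  ✗
triangle: |2−6|=4 ≤ l₃=7 ≤ 2+6=8
parity: l₁+l₂+l₃ = 15 is odd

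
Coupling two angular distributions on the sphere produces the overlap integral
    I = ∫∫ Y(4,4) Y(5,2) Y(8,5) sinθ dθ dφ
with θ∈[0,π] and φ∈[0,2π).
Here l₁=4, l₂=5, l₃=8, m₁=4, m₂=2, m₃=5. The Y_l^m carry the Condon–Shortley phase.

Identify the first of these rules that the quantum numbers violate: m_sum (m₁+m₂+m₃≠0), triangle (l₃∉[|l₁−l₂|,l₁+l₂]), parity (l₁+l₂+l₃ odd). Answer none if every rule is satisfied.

azimuthal sum: 4 + 2 + 5 = 11  ✗
1 ≤ 8 ≤ 9 (triangle on l)
L = 4 + 5 + 8 = 17 (odd)

m_sum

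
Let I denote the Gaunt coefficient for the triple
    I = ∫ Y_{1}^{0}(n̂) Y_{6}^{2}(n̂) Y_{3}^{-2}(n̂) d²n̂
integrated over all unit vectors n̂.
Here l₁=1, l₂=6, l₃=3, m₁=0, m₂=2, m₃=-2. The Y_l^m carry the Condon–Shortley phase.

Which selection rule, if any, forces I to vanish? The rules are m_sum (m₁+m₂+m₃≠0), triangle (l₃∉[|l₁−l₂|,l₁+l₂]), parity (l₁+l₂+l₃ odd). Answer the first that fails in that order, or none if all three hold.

triangle

m₁+m₂+m₃ = 0 + 2 − 2 = 0  ✓
triangle: |1−6|=5 ≤ l₃=3 ≤ 1+6=7  ✗
parity: l₁+l₂+l₃ = 10 is even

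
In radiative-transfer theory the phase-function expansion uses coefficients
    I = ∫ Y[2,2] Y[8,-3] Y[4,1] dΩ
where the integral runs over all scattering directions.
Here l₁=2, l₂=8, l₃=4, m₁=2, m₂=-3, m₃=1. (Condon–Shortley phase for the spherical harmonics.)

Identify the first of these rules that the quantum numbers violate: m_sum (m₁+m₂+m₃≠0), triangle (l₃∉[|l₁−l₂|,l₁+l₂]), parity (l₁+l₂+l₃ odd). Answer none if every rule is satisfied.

m₁+m₂+m₃ = 2 − 3 + 1 = 0  ✓
triangle: |2−8|=6 ≤ l₃=4 ≤ 2+8=10  ✗
parity: l₁+l₂+l₃ = 14 is even

triangle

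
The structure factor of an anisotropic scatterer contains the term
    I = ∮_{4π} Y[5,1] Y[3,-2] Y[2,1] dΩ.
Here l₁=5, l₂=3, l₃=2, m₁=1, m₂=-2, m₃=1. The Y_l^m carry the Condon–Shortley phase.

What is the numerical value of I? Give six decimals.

-0.117387

m-sum 0 ✓  L=10 even ✓  2≤2≤8 ✓
Π(2lᵢ+1) = 11×7×5 = 385
triangle coeff Δ(5,3,2) = 1/2310
Σ_t [3,3]: t=3:−1/144 = -1/144
(3j)²=10/231 [(5 3 2; 0 0 0)], sign=-1
Σ_t [1,1]: t=1:−1/720 = -1/720
(3j)²=4/385 [(5 3 2; 1 -2 1)], sign=+1
⇒ 4πI² = 40/231
I = (-1)√(40/231/(4π)) = -0.11738675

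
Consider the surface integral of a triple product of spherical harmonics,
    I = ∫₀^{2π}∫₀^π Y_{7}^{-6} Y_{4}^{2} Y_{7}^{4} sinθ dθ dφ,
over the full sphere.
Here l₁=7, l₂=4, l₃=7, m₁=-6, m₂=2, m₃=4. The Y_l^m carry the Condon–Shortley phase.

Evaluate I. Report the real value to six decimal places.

Checks pass: Σm=0; 18 even; l₃=7∈[3,11].
(2·7+1)(2·4+1)(2·7+1) = 2025
Δ: 4! 10! 4! / 19! → 1/58198140
sum: t=0:+1/17418240 t=1:−1/622080 t=2:+1/230400 t=3:−1/622080 t=4:+1/17418240 = 1/806400
3j²(7 4 7; 0 0 0) = Δ·Π!·Σ² = 2268/230945  (sign -1)
sum: t=3:−1/130636800 t=4:+1/34836480 = 11/522547200
3j²(7 4 7; -6 2 4) = Δ·Π!·Σ² = 1331/81396  (sign -1)
combine: 4πI² = 2025·2268/230945·1331/81396 = 441045/1356277
take √, sign +1: I = 0.16086528

0.160865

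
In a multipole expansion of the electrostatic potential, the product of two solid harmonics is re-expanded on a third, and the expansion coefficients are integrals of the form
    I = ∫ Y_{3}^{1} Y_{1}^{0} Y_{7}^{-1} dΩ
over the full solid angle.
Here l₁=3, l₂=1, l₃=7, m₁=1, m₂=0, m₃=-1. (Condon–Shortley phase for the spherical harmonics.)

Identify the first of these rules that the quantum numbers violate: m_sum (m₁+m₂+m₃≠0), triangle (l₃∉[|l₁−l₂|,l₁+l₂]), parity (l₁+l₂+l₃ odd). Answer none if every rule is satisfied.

triangle

Σmᵢ = 0  ✓
l₃∈[|l₁−l₂|,l₁+l₂]=[2,4], have l₃=7  ✗
Σlᵢ = 11 ⇒ odd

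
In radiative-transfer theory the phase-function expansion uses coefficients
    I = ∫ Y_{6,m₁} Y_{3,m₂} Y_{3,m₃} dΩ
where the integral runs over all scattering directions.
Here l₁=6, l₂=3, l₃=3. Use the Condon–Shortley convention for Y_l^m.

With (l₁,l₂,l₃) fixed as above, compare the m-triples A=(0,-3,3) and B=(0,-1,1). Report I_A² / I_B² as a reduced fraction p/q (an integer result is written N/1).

1/225

Shared (l₁,l₂,l₃)=(6,3,3): N and (l;000)² cancel in I_A²/I_B².
A: Δ = 6!·6!·0!/13! = 1/12012; Racah Σ t=0..0: t=0:+1/518400 = 1/518400; ⇒ 3j(6 3 3; 0 -3 3)² = 1/12012, sgn +1
B: Δ = 6!·6!·0!/13! = 1/12012; Racah Σ t=2..2: t=2:+1/2304 = 1/2304; ⇒ 3j(6 3 3; 0 -1 1)² = 75/4004, sgn +1
I_A²/I_B² = (1/12012)/(75/4004) = 1/225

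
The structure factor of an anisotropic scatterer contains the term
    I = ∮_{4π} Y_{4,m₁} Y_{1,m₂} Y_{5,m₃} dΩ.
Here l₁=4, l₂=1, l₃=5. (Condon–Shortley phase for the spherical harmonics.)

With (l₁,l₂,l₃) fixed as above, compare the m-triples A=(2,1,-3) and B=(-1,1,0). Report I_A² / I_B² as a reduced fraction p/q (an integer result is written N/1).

Same 4,1,5: normalisation and zero-m 3j drop out of the ratio.
A: Δ: 0! 8! 2! / 11! → 1/495; sum: t=0:+1/2880 = 1/2880; 3j²(4 1 5; 2 1 -3) = Δ·Π!·Σ² = 28/495  (sign +1)
B: Δ: 0! 8! 2! / 11! → 1/495; sum: t=0:+1/1440 = 1/1440; 3j²(4 1 5; -1 1 0) = Δ·Π!·Σ² = 2/99  (sign -1)
I_A²/I_B² = (28/495)/(2/99) = 14/5

14/5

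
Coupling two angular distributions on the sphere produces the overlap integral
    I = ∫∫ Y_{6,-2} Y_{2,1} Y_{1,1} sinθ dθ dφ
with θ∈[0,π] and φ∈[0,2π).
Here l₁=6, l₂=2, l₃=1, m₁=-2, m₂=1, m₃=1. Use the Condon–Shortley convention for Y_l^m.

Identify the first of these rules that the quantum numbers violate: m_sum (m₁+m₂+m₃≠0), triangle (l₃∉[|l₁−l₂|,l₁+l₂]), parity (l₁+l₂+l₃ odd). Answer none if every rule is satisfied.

triangle

azimuthal sum: -2 + 1 + 1 = 0  ✓
4 ≤ 1 ≤ 8 (triangle on l)  ✗
L = 6 + 2 + 1 = 9 (odd)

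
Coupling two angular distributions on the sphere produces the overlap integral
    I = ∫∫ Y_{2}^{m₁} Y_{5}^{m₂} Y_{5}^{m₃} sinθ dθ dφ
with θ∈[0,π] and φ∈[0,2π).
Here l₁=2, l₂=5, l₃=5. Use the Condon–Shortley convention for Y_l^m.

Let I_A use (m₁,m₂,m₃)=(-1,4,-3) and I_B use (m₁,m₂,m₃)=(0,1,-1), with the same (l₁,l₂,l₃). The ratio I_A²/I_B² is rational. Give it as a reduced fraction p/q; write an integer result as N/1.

Shared (l₁,l₂,l₃)=(2,5,5): N and (l;000)² cancel in I_A²/I_B².
A: Δ = 2!·2!·8!/13! = 1/38610; Racah Σ t=1..2: t=1:−1/80640 t=2:+1/10080 = 1/11520; ⇒ 3j(2 5 5; -1 4 -3)² = 49/1430, sgn +1
B: Δ = 2!·2!·8!/13! = 1/38610; Racah Σ t=0..2: t=0:+1/5760 t=1:−1/720 t=2:+1/2304 = -1/1280; ⇒ 3j(2 5 5; 0 1 -1)² = 27/1430, sgn -1
I_A²/I_B² = (49/1430)/(27/1430) = 49/27

49/27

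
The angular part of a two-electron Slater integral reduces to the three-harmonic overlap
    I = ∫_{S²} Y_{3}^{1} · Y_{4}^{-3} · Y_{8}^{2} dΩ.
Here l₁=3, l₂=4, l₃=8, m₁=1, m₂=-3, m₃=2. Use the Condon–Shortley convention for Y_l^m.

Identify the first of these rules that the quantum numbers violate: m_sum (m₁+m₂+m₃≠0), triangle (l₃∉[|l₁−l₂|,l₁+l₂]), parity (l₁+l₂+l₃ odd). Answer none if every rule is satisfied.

triangle

Σmᵢ = 0  ✓
l₃∈[|l₁−l₂|,l₁+l₂]=[1,7], have l₃=8  ✗
Σlᵢ = 15 ⇒ odd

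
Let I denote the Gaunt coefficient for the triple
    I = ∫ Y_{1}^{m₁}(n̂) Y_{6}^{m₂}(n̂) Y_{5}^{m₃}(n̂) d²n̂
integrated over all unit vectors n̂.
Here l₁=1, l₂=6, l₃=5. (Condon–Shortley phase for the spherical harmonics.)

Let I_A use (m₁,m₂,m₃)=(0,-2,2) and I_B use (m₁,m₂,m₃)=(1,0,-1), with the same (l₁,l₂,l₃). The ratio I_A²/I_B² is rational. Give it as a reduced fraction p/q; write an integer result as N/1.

l's match ⇒ only the (l;m) 3-j factors differ between A and B.
A: triangle coeff Δ(1,6,5) = 1/858; Σ_t [1,1]: t=1:−1/30240 = -1/30240; (3j)²=16/429 [(1 6 5; 0 -2 2)], sign=+1
B: triangle coeff Δ(1,6,5) = 1/858; Σ_t [0,0]: t=0:+1/34560 = 1/34560; (3j)²=5/286 [(1 6 5; 1 0 -1)], sign=+1
I_A²/I_B² = (16/429)/(5/286) = 32/15

32/15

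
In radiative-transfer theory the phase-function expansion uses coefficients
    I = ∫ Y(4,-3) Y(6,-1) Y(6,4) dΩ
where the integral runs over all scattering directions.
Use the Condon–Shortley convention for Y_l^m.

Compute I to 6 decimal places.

Checks pass: Σm=0; 16 even; l₃=6∈[2,10].
(2·4+1)(2·6+1)(2·6+1) = 1521
Δ: 4! 4! 8! / 17! → 1/15315300
sum: t=0:+1/829440 t=1:−1/25920 t=2:+1/9216 t=3:−1/25920 t=4:+1/829440 = 7/207360
3j²(4 6 6; 0 0 0) = Δ·Π!·Σ² = 28/2431  (sign +1)
sum: t=3:−1/207360 t=4:+1/725760 = -1/290304
3j²(4 6 6; -3 -1 4) = Δ·Π!·Σ² = 125/7293  (sign -1)
combine: 4πI² = 1521·28/2431·125/7293 = 10500/34969
take √, sign -1: I = -0.15457815

-0.154578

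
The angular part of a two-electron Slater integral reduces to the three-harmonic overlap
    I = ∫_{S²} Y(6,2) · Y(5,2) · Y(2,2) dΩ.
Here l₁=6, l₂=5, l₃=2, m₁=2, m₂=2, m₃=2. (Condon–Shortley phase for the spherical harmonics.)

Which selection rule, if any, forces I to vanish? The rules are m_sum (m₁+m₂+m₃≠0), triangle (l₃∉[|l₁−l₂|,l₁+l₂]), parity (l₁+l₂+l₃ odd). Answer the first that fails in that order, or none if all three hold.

m₁+m₂+m₃ = 2 + 2 + 2 = 6  ✗
triangle: |6−5|=1 ≤ l₃=2 ≤ 6+5=11
parity: l₁+l₂+l₃ = 13 is odd

m_sum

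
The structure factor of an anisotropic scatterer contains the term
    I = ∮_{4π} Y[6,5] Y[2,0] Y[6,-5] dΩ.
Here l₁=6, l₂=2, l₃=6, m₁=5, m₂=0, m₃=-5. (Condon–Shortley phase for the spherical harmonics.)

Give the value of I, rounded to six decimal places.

0.126157

m-sum 0 ✓  L=14 even ✓  4≤6≤8 ✓
Π(2lᵢ+1) = 13×5×13 = 845
triangle coeff Δ(6,2,6) = 1/90090
Σ_t [0,2]: t=0:+1/69120 t=1:−1/14400 t=2:+1/69120 = -7/172800
(3j)²=14/715 [(6 2 6; 0 0 0)], sign=-1
Σ_t [0,1]: t=0:+1/1451520 t=1:−1/3628800 = 1/2419200
(3j)²=11/910 [(6 2 6; 5 0 -5)], sign=-1
⇒ 4πI² = 1/5
I = (+1)√(1/5/(4π)) = 0.12615663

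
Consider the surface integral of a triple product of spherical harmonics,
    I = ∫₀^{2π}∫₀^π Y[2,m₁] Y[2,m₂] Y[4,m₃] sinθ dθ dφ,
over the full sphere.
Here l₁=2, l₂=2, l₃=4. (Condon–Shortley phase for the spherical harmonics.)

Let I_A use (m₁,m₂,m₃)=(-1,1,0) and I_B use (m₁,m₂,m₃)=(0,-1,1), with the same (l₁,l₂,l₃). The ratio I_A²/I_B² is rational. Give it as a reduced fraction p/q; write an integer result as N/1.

8/15

l's match ⇒ only the (l;m) 3-j factors differ between A and B.
A: triangle coeff Δ(2,2,4) = 1/630; Σ_t [0,0]: t=0:+1/36 = 1/36; (3j)²=8/315 [(2 2 4; -1 1 0)], sign=+1
B: triangle coeff Δ(2,2,4) = 1/630; Σ_t [0,0]: t=0:+1/24 = 1/24; (3j)²=1/21 [(2 2 4; 0 -1 1)], sign=-1
I_A²/I_B² = (8/315)/(1/21) = 8/15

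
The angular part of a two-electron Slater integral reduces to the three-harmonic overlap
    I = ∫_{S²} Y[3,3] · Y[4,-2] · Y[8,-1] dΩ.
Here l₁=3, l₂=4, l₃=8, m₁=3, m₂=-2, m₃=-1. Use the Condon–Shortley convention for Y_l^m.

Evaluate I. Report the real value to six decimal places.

l₃=8 ∉ [1,7] — triangle fails ⇒ I = 0

0.000000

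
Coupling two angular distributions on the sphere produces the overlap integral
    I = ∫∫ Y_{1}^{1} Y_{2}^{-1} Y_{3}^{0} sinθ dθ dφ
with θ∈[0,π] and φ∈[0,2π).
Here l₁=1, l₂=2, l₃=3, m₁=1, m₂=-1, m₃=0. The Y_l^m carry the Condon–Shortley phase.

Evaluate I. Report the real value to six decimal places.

m-sum 0 ✓  L=6 even ✓  1≤3≤3 ✓
Π(2lᵢ+1) = 3×5×7 = 105
triangle coeff Δ(1,2,3) = 1/105
Σ_t [0,0]: t=0:+1/4 = 1/4
(3j)²=3/35 [(1 2 3; 0 0 0)], sign=-1
Σ_t [0,0]: t=0:+1/12 = 1/12
(3j)²=1/35 [(1 2 3; 1 -1 0)], sign=-1
⇒ 4πI² = 9/35
I = (+1)√(9/35/(4π)) = 0.14304817

0.143048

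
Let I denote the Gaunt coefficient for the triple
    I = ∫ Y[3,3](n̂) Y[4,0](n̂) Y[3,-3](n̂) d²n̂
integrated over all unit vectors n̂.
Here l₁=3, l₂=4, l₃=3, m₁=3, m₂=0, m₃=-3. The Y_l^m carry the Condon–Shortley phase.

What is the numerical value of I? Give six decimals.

Rules hold: Σm=0, L=10 even, 1≤3≤7.
N = 7·9·7 = 441
Δ = 4!·2!·4!/11! = 1/34650
Racah Σ t=1..3: t=1:−1/72 t=2:+1/16 t=3:−1/72 = 5/144
⇒ 3j(3 4 3; 0 0 0)² = 2/77, sgn -1
Racah Σ t=0..0: t=0:+1/1152 = 1/1152
⇒ 3j(3 4 3; 3 0 -3)² = 1/154, sgn +1
4πI² = N·(3j₀)²·(3jₘ)² = 9/121
I = -1·√(0.0743802/4π) = -0.07693494

-0.076935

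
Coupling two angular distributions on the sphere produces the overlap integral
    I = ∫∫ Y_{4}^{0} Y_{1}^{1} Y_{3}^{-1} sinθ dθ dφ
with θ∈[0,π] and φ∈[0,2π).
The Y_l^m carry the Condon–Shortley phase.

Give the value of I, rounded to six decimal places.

Rules hold: Σm=0, L=8 even, 3≤3≤5.
N = 9·3·7 = 189
Δ = 2!·6!·0!/9! = 1/252
Racah Σ t=1..1: t=1:−1/36 = -1/36
⇒ 3j(4 1 3; 0 0 0)² = 4/63, sgn +1
Racah Σ t=2..2: t=2:+1/96 = 1/96
⇒ 3j(4 1 3; 0 1 -1)² = 1/42, sgn +1
4πI² = N·(3j₀)²·(3jₘ)² = 2/7
I = +1·√(0.285714/4π) = 0.15078601

0.150786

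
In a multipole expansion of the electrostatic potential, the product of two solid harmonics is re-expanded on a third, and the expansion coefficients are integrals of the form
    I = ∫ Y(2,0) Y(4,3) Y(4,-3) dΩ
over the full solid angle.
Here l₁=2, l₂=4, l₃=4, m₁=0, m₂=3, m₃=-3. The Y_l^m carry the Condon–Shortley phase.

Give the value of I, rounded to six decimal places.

Rules hold: Σm=0, L=10 even, 2≤4≤6.
N = 5·9·9 = 405
Δ = 2!·2!·6!/11! = 1/13860
Racah Σ t=0..2: t=0:+1/192 t=1:−1/36 t=2:+1/192 = -5/288
⇒ 3j(2 4 4; 0 0 0)² = 20/693, sgn -1
Racah Σ t=1..2: t=1:−1/720 t=2:+1/480 = 1/1440
⇒ 3j(2 4 4; 0 3 -3)² = 7/1980, sgn -1
4πI² = N·(3j₀)²·(3jₘ)² = 5/121
I = +1·√(0.0413223/4π) = 0.05734392

0.057344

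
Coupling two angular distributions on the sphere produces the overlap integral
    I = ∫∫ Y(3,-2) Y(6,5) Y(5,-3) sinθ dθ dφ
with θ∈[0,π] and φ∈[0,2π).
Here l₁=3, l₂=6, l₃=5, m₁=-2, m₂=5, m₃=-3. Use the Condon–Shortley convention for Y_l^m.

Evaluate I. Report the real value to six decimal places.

Checks pass: Σm=0; 14 even; l₃=5∈[3,9].
(2·3+1)(2·6+1)(2·5+1) = 1001
Δ: 4! 2! 8! / 15! → 1/675675
sum: t=1:−1/8640 t=2:+1/2304 t=3:−1/8640 = 7/34560
3j²(3 6 5; 0 0 0) = Δ·Π!·Σ² = 7/429  (sign -1)
sum: t=3:−1/483840 t=4:+1/120960 = 1/161280
3j²(3 6 5; -2 5 -3) = Δ·Π!·Σ² = 2/91  (sign +1)
combine: 4πI² = 1001·7/429·2/91 = 14/39
take √, sign -1: I = -0.16901560

-0.169016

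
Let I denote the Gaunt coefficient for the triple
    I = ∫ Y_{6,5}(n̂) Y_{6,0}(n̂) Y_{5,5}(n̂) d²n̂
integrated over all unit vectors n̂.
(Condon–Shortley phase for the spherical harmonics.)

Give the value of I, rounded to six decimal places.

0.000000

m-sum = 5 + 0 + 5 = 10 ≠ 0 ⇒ I = 0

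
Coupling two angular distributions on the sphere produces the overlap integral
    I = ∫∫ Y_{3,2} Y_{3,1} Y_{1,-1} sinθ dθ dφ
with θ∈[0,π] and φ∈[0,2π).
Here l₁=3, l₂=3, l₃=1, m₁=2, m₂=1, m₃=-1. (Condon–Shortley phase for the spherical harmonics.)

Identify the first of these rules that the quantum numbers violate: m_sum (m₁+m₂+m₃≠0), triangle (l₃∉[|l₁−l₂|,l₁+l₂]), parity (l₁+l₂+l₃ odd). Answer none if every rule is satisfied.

m₁+m₂+m₃ = 2 + 1 − 1 = 2  ✗
triangle: |3−3|=0 ≤ l₃=1 ≤ 3+3=6
parity: l₁+l₂+l₃ = 7 is odd

m_sum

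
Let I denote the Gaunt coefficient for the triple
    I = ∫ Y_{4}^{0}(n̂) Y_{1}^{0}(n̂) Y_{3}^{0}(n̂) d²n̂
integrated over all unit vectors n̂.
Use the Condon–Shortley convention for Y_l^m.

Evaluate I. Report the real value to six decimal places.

0.246233

Rules hold: Σm=0, L=8 even, 3≤3≤5.
N = 9·3·7 = 189
Δ = 2!·6!·0!/9! = 1/252
Racah Σ t=1..1: t=1:−1/36 = -1/36
⇒ 3j(4 1 3; 0 0 0)² = 4/63, sgn +1
(m-triple is (0,0,0) — same symbol as above.)
4πI² = N·(3j₀)²·(3jₘ)² = 16/21
I = +1·√(0.761905/4π) = 0.24623252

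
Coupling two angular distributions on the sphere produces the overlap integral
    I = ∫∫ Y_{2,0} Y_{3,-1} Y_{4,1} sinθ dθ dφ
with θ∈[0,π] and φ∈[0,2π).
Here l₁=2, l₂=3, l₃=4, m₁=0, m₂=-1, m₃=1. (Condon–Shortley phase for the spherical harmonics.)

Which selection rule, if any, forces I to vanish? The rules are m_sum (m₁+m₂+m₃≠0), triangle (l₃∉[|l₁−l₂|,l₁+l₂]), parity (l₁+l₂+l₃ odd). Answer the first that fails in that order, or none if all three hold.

Σmᵢ = 0  ✓
l₃∈[|l₁−l₂|,l₁+l₂]=[1,5], have l₃=4  ✓
Σlᵢ = 9 ⇒ odd  ✗

parity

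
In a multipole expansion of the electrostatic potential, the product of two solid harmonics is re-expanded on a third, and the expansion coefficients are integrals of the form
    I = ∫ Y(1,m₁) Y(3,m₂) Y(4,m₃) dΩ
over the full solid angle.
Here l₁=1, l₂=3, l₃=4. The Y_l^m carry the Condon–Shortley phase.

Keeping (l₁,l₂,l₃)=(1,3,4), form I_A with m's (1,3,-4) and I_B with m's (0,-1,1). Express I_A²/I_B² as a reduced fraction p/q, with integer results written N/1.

l's match ⇒ only the (l;m) 3-j factors differ between A and B.
A: triangle coeff Δ(1,3,4) = 1/252; Σ_t [0,0]: t=0:+1/1440 = 1/1440; (3j)²=1/9 [(1 3 4; 1 3 -4)], sign=+1
B: triangle coeff Δ(1,3,4) = 1/252; Σ_t [0,0]: t=0:+1/48 = 1/48; (3j)²=5/84 [(1 3 4; 0 -1 1)], sign=-1
I_A²/I_B² = (1/9)/(5/84) = 28/15

28/15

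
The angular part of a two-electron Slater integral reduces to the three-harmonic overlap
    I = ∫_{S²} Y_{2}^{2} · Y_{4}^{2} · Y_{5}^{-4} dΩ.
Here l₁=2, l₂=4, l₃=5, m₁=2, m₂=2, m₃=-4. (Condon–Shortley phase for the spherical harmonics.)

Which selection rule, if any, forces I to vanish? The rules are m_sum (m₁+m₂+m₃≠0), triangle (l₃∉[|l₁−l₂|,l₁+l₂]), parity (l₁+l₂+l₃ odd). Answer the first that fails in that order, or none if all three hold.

m₁+m₂+m₃ = 2 + 2 − 4 = 0  ✓
triangle: |2−4|=2 ≤ l₃=5 ≤ 2+4=6  ✓
parity: l₁+l₂+l₃ = 11 is odd  ✗

parity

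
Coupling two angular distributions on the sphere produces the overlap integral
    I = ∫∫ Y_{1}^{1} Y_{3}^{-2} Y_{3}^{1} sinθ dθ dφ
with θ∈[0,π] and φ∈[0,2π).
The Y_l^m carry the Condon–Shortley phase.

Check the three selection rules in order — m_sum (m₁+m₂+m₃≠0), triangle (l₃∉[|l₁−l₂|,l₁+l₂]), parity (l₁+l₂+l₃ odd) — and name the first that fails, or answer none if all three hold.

azimuthal sum: 1 − 2 + 1 = 0  ✓
2 ≤ 3 ≤ 4 (triangle on l)  ✓
L = 1 + 3 + 3 = 7 (odd)  ✗

parity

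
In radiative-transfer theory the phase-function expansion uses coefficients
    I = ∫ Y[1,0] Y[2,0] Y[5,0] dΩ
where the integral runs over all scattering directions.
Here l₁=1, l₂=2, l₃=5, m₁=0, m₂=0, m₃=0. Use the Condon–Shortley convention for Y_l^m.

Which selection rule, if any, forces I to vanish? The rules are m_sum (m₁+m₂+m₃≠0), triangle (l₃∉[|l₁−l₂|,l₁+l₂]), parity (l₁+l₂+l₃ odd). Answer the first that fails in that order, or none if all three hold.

triangle

azimuthal sum: 0 + 0 + 0 = 0  ✓
1 ≤ 5 ≤ 3 (triangle on l)  ✗
L = 1 + 2 + 5 = 8 (even)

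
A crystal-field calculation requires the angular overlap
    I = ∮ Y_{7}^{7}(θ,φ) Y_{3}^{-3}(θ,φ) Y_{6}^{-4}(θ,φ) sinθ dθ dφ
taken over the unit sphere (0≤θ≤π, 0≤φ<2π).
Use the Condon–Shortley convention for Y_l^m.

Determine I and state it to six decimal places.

Checks pass: Σm=0; 16 even; l₃=6∈[4,10].
(2·7+1)(2·3+1)(2·6+1) = 1365
Δ: 4! 10! 2! / 17! → 1/2042040
sum: t=1:−1/207360 t=2:+1/57600 t=3:−1/207360 = 1/129600
3j²(7 3 6; 0 0 0) = Δ·Π!·Σ² = 168/12155  (sign +1)
sum: t=0:+1/174182400 = 1/174182400
3j²(7 3 6; 7 -3 -4) = Δ·Π!·Σ² = 1/136  (sign +1)
combine: 4πI² = 1365·168/12155·1/136 = 441/3179
take √, sign +1: I = 0.10506767

0.105068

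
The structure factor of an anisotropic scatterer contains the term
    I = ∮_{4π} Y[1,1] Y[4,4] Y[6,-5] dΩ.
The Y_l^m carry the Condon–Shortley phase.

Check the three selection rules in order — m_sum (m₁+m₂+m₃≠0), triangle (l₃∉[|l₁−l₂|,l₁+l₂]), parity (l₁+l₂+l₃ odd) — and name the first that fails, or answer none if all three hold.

azimuthal sum: 1 + 4 − 5 = 0  ✓
3 ≤ 6 ≤ 5 (triangle on l)  ✗
L = 1 + 4 + 6 = 11 (odd)

triangle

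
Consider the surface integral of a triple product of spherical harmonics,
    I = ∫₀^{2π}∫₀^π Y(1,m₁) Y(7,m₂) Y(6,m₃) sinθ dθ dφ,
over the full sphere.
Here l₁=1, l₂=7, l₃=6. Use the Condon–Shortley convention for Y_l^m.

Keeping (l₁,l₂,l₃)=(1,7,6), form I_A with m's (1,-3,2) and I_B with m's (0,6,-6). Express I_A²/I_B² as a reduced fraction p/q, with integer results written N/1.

Shared (l₁,l₂,l₃)=(1,7,6): N and (l;000)² cancel in I_A²/I_B².
A: Δ = 2!·0!·12!/15! = 1/1365; Racah Σ t=0..0: t=0:+1/1935360 = 1/1935360; ⇒ 3j(1 7 6; 1 -3 2)² = 3/91, sgn +1
B: Δ = 2!·0!·12!/15! = 1/1365; Racah Σ t=1..1: t=1:−1/479001600 = -1/479001600; ⇒ 3j(1 7 6; 0 6 -6)² = 1/105, sgn -1
I_A²/I_B² = (3/91)/(1/105) = 45/13

45/13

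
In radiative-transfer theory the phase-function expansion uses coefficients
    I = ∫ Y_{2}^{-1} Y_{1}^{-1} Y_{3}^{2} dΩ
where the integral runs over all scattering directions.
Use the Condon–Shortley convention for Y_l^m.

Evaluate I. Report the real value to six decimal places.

0.261169

Rules hold: Σm=0, L=6 even, 1≤3≤3.
N = 5·3·7 = 105
Δ = 0!·4!·2!/7! = 1/105
Racah Σ t=0..0: t=0:+1/4 = 1/4
⇒ 3j(2 1 3; 0 0 0)² = 3/35, sgn -1
Racah Σ t=0..0: t=0:+1/12 = 1/12
⇒ 3j(2 1 3; -1 -1 2)² = 2/21, sgn -1
4πI² = N·(3j₀)²·(3jₘ)² = 6/7
I = +1·√(0.857143/4π) = 0.26116903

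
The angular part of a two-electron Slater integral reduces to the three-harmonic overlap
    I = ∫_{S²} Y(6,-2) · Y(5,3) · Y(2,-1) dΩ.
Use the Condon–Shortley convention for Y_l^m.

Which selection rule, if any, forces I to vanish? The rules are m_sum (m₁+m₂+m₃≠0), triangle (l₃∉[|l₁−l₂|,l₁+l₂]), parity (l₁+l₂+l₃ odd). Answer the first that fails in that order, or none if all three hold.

azimuthal sum: -2 + 3 − 1 = 0  ✓
1 ≤ 2 ≤ 11 (triangle on l)  ✓
L = 6 + 5 + 2 = 13 (odd)  ✗

parity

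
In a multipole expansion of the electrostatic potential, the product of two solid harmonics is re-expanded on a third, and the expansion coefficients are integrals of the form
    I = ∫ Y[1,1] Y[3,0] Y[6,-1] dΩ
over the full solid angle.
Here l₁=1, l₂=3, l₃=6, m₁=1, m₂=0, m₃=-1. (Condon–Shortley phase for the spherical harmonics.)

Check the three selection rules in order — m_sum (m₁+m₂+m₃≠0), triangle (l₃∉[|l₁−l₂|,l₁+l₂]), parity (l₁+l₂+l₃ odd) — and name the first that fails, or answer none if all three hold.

Σmᵢ = 0  ✓
l₃∈[|l₁−l₂|,l₁+l₂]=[2,4], have l₃=6  ✗
Σlᵢ = 10 ⇒ even

triangle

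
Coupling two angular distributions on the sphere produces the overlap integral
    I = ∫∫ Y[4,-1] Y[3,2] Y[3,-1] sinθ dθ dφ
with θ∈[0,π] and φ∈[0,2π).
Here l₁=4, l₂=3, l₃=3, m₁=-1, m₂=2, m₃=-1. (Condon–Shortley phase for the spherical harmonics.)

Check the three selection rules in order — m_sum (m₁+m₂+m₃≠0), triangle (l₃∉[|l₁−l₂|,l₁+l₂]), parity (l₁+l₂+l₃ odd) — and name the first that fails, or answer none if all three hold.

none

azimuthal sum: -1 + 2 − 1 = 0  ✓
1 ≤ 3 ≤ 7 (triangle on l)  ✓
L = 4 + 3 + 3 = 10 (even)  ✓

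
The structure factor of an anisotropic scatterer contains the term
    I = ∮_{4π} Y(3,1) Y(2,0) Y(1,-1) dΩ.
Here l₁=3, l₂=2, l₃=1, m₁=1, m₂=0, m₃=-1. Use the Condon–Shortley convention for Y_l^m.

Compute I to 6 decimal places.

-0.202301

Checks pass: Σm=0; 6 even; l₃=1∈[1,5].
(2·3+1)(2·2+1)(2·1+1) = 105
Δ: 4! 2! 0! / 7! → 1/105
sum: t=2:+1/4 = 1/4
3j²(3 2 1; 0 0 0) = Δ·Π!·Σ² = 3/35  (sign -1)
sum: t=2:+1/8 = 1/8
3j²(3 2 1; 1 0 -1) = Δ·Π!·Σ² = 2/35  (sign +1)
combine: 4πI² = 105·3/35·2/35 = 18/35
take √, sign -1: I = -0.20230066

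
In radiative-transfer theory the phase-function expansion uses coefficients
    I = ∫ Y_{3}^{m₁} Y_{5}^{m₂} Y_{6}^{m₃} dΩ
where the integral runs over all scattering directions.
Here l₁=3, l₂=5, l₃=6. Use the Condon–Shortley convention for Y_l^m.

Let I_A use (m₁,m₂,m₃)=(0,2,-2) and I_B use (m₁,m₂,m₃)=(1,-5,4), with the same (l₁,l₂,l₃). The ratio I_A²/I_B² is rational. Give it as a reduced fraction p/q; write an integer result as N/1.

4/27

Shared (l₁,l₂,l₃)=(3,5,6): N and (l;000)² cancel in I_A²/I_B².
A: Δ = 2!·4!·8!/15! = 1/675675; Racah Σ t=0..2: t=0:+1/60480 t=1:−1/5760 t=2:+1/8640 = -1/24192; ⇒ 3j(3 5 6; 0 2 -2)² = 8/3003, sgn -1
B: Δ = 2!·4!·8!/15! = 1/675675; Racah Σ t=0..0: t=0:+1/322560 = 1/322560; ⇒ 3j(3 5 6; 1 -5 4)² = 18/1001, sgn +1
I_A²/I_B² = (8/3003)/(18/1001) = 4/27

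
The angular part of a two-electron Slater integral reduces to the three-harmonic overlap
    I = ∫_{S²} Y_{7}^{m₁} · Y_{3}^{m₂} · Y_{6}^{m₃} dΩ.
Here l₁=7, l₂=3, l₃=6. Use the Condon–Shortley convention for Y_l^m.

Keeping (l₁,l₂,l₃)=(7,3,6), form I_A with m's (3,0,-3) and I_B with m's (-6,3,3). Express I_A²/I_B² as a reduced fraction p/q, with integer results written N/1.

l's match ⇒ only the (l;m) 3-j factors differ between A and B.
A: triangle coeff Δ(7,3,6) = 1/2042040; Σ_t [1,3]: t=1:−1/362880 t=2:+1/322560 t=3:−1/4354560 = 1/8709120; (3j)²=3/68068 [(7 3 6; 3 0 -3)], sign=-1
B: triangle coeff Δ(7,3,6) = 1/2042040; Σ_t [4,4]: t=4:+1/17418240 = 1/17418240; (3j)²=15/952 [(7 3 6; -6 3 3)], sign=-1
I_A²/I_B² = (3/68068)/(15/952) = 2/715

2/715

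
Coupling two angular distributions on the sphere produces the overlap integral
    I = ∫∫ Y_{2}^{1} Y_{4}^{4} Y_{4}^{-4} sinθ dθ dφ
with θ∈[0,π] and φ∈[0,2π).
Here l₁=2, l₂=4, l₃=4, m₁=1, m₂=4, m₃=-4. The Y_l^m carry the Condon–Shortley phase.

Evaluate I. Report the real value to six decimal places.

0.000000

1 + 4 − 4 = 1 ≠ 0: azimuthal integral kills it; I = 0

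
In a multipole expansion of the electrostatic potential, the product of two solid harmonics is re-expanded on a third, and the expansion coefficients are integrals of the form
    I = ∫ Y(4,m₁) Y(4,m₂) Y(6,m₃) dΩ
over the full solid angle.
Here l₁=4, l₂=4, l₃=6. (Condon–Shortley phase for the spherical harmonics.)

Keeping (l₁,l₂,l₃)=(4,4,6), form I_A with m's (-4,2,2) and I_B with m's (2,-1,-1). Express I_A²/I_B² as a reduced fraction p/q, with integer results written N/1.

80/63

Shared (l₁,l₂,l₃)=(4,4,6): N and (l;000)² cancel in I_A²/I_B².
A: Δ = 2!·6!·6!/15! = 1/1261260; Racah Σ t=2..2: t=2:+1/69120 = 1/69120; ⇒ 3j(4 4 6; -4 2 2)² = 4/429, sgn +1
B: Δ = 2!·6!·6!/15! = 1/1261260; Racah Σ t=0..2: t=0:+1/3456 t=1:−1/5760 t=2:+1/172800 = 7/57600; ⇒ 3j(4 4 6; 2 -1 -1)² = 21/2860, sgn -1
I_A²/I_B² = (4/429)/(21/2860) = 80/63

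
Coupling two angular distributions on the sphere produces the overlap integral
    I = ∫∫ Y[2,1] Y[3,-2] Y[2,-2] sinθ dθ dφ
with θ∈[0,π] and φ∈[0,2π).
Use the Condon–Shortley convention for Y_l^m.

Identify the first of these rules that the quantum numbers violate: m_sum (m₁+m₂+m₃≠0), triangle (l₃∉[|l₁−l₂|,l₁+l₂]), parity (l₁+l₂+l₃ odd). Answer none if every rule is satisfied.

m_sum

azimuthal sum: 1 − 2 − 2 = -3  ✗
1 ≤ 2 ≤ 5 (triangle on l)
L = 2 + 3 + 2 = 7 (odd)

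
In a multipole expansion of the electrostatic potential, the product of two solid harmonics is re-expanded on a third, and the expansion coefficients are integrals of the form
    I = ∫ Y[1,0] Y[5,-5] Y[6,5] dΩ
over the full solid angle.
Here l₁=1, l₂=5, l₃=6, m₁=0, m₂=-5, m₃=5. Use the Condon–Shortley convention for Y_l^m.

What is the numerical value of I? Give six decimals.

-0.135514

m-sum 0 ✓  L=12 even ✓  4≤6≤6 ✓
Π(2lᵢ+1) = 3×11×13 = 429
triangle coeff Δ(1,5,6) = 1/858
Σ_t [0,0]: t=0:+1/14400 = 1/14400
(3j)²=6/143 [(1 5 6; 0 0 0)], sign=+1
Σ_t [0,0]: t=0:+1/3628800 = 1/3628800
(3j)²=1/78 [(1 5 6; 0 -5 5)], sign=-1
⇒ 4πI² = 3/13
I = (-1)√(3/13/(4π)) = -0.13551395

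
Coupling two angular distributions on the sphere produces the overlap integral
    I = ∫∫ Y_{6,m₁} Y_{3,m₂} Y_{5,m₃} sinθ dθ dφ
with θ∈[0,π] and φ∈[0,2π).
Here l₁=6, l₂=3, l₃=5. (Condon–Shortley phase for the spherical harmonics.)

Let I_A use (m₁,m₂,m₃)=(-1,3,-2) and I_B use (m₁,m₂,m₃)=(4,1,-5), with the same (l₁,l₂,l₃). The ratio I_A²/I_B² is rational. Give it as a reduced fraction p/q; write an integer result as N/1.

l's match ⇒ only the (l;m) 3-j factors differ between A and B.
A: triangle coeff Δ(6,3,5) = 1/675675; Σ_t [4,4]: t=4:+1/34560 = 1/34560; (3j)²=7/429 [(6 3 5; -1 3 -2)], sign=-1
B: triangle coeff Δ(6,3,5) = 1/675675; Σ_t [2,2]: t=2:+1/322560 = 1/322560; (3j)²=18/1001 [(6 3 5; 4 1 -5)], sign=+1
I_A²/I_B² = (7/429)/(18/1001) = 49/54

49/54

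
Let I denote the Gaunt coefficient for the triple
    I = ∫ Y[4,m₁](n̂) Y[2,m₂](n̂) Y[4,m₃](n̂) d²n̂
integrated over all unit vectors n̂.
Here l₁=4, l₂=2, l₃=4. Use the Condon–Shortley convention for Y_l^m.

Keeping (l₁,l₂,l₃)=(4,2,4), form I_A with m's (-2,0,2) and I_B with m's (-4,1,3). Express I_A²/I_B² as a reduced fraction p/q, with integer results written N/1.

l's match ⇒ only the (l;m) 3-j factors differ between A and B.
A: triangle coeff Δ(4,2,4) = 1/13860; Σ_t [0,2]: t=0:+1/2880 t=1:−1/120 t=2:+1/192 = -1/360; (3j)²=16/3465 [(4 2 4; -2 0 2)], sign=-1
B: triangle coeff Δ(4,2,4) = 1/13860; Σ_t [2,2]: t=2:+1/1440 = 1/1440; (3j)²=7/165 [(4 2 4; -4 1 3)], sign=-1
I_A²/I_B² = (16/3465)/(7/165) = 16/147

16/147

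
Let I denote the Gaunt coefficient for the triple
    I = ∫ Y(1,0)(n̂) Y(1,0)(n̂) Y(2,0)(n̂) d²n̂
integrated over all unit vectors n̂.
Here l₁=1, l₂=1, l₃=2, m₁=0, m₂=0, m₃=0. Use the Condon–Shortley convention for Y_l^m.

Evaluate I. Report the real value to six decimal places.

Rules hold: Σm=0, L=4 even, 0≤2≤2.
N = 3·3·5 = 45
Δ = 0!·2!·2!/5! = 1/30
Racah Σ t=0..0: t=0:+1/1 = 1/1
⇒ 3j(1 1 2; 0 0 0)² = 2/15, sgn +1
(m-triple is (0,0,0) — same symbol as above.)
4πI² = N·(3j₀)²·(3jₘ)² = 4/5
I = +1·√(0.8/4π) = 0.25231325

0.252313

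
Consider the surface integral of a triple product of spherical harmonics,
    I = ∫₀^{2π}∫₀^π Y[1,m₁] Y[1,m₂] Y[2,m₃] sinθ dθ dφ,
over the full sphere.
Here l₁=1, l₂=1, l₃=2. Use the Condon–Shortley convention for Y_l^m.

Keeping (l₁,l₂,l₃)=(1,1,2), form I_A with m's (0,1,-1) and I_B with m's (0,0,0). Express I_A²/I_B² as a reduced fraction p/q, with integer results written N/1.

3/4

l's match ⇒ only the (l;m) 3-j factors differ between A and B.
A: triangle coeff Δ(1,1,2) = 1/30; Σ_t [0,0]: t=0:+1/2 = 1/2; (3j)²=1/10 [(1 1 2; 0 1 -1)], sign=-1
B: triangle coeff Δ(1,1,2) = 1/30; Σ_t [0,0]: t=0:+1/1 = 1/1; (3j)²=2/15 [(1 1 2; 0 0 0)], sign=+1
I_A²/I_B² = (1/10)/(2/15) = 3/4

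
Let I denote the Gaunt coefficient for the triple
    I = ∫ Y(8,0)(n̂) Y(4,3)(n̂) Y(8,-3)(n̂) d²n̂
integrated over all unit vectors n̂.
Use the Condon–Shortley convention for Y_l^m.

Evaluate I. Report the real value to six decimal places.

0.083505

Rules hold: Σm=0, L=20 even, 4≤8≤12.
N = 17·9·17 = 2601
Δ = 4!·12!·4!/21! = 1/185175900
Racah Σ t=0..4: t=0:+1/557383680 t=1:−1/21772800 t=2:+1/8294400 t=3:−1/21772800 t=4:+1/557383680 = 1/30965760
⇒ 3j(8 4 8; 0 0 0)² = 36/4199, sgn +1
Racah Σ t=3..4: t=3:−1/87091200 t=4:+1/139345920 = -1/232243200
⇒ 3j(8 4 8; 0 3 -3)² = 33/8398, sgn +1
4πI² = N·(3j₀)²·(3jₘ)² = 5346/61009
I = +1·√(0.0876264/4π) = 0.08350502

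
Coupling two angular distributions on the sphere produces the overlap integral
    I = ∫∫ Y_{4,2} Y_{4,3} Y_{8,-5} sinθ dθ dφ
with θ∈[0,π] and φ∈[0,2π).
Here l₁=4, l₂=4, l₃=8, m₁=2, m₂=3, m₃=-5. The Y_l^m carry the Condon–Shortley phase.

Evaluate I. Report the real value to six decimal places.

Rules hold: Σm=0, L=16 even, 0≤8≤8.
N = 9·9·17 = 1377
Δ = 0!·8!·8!/17! = 1/218790
Racah Σ t=0..0: t=0:+1/331776 = 1/331776
⇒ 3j(4 4 8; 0 0 0)² = 490/21879, sgn +1
Racah Σ t=0..0: t=0:+1/7257600 = 1/7257600
⇒ 3j(4 4 8; 2 3 -5)² = 2/85, sgn -1
4πI² = N·(3j₀)²·(3jₘ)² = 1764/2431
I = -1·√(0.725627/4π) = -0.24029895

-0.240299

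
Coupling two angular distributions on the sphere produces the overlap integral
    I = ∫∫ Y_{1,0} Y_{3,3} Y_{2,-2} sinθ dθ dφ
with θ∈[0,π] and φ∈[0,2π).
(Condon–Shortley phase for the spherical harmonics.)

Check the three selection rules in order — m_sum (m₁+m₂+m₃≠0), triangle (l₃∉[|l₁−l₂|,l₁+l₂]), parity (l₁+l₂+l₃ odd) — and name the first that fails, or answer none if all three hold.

m_sum

azimuthal sum: 0 + 3 − 2 = 1  ✗
2 ≤ 2 ≤ 4 (triangle on l)
L = 1 + 3 + 2 = 6 (even)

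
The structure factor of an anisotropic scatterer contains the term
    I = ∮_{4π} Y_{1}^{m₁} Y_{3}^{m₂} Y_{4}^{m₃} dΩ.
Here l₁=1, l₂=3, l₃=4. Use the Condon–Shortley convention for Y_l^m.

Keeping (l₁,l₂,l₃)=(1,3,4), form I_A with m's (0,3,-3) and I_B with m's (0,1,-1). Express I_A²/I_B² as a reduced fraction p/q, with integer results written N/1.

7/15

l's match ⇒ only the (l;m) 3-j factors differ between A and B.
A: triangle coeff Δ(1,3,4) = 1/252; Σ_t [0,0]: t=0:+1/720 = 1/720; (3j)²=1/36 [(1 3 4; 0 3 -3)], sign=-1
B: triangle coeff Δ(1,3,4) = 1/252; Σ_t [0,0]: t=0:+1/48 = 1/48; (3j)²=5/84 [(1 3 4; 0 1 -1)], sign=-1
I_A²/I_B² = (1/36)/(5/84) = 7/15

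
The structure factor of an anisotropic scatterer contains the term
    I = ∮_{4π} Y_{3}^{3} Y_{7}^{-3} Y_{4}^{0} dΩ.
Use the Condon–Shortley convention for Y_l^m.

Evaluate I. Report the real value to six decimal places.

Checks pass: Σm=0; 14 even; l₃=4∈[4,10].
(2·3+1)(2·7+1)(2·4+1) = 945
Δ: 6! 0! 8! / 15! → 1/45045
sum: t=3:−1/20736 = -1/20736
3j²(3 7 4; 0 0 0) = Δ·Π!·Σ² = 35/1287  (sign -1)
sum: t=0:+1/414720 = 1/414720
3j²(3 7 4; 3 -3 0) = Δ·Π!·Σ² = 2/429  (sign +1)
combine: 4πI² = 945·35/1287·2/429 = 2450/20449
take √, sign -1: I = -0.09764322

-0.097643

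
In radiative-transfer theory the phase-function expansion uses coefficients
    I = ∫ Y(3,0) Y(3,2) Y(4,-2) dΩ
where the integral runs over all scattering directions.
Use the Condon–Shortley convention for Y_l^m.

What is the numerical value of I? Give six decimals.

Rules hold: Σm=0, L=10 even, 0≤4≤6.
N = 7·7·9 = 441
Δ = 2!·4!·4!/11! = 1/34650
Racah Σ t=0..2: t=0:+1/72 t=1:−1/16 t=2:+1/72 = -5/144
⇒ 3j(3 3 4; 0 0 0)² = 2/77, sgn -1
Racah Σ t=1..2: t=1:−1/96 t=2:+1/72 = 1/288
⇒ 3j(3 3 4; 0 2 -2)² = 1/462, sgn +1
4πI² = N·(3j₀)²·(3jₘ)² = 3/121
I = -1·√(0.0247934/4π) = -0.04441841

-0.044418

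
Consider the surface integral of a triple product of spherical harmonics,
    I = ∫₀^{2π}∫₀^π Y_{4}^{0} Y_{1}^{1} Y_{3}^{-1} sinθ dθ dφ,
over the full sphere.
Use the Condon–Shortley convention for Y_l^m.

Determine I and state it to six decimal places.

Rules hold: Σm=0, L=8 even, 3≤3≤5.
N = 9·3·7 = 189
Δ = 2!·6!·0!/9! = 1/252
Racah Σ t=1..1: t=1:−1/36 = -1/36
⇒ 3j(4 1 3; 0 0 0)² = 4/63, sgn +1
Racah Σ t=2..2: t=2:+1/96 = 1/96
⇒ 3j(4 1 3; 0 1 -1)² = 1/42, sgn +1
4πI² = N·(3j₀)²·(3jₘ)² = 2/7
I = +1·√(0.285714/4π) = 0.15078601

0.150786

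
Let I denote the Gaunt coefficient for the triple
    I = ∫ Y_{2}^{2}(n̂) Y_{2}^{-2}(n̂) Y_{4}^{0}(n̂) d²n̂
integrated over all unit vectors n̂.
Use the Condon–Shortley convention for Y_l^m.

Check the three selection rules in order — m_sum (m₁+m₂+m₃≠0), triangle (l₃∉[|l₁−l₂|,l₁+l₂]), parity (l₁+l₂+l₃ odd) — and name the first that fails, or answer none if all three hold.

Σmᵢ = 0  ✓
l₃∈[|l₁−l₂|,l₁+l₂]=[0,4], have l₃=4  ✓
Σlᵢ = 8 ⇒ even  ✓

none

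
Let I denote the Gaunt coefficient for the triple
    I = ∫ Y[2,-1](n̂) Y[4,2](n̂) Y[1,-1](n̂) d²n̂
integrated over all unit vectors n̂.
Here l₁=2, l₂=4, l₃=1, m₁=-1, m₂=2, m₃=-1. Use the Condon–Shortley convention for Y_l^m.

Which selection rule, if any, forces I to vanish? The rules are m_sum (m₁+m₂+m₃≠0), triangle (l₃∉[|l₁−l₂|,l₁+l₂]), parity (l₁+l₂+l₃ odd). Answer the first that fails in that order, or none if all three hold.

triangle

m₁+m₂+m₃ = -1 + 2 − 1 = 0  ✓
triangle: |2−4|=2 ≤ l₃=1 ≤ 2+4=6  ✗
parity: l₁+l₂+l₃ = 7 is odd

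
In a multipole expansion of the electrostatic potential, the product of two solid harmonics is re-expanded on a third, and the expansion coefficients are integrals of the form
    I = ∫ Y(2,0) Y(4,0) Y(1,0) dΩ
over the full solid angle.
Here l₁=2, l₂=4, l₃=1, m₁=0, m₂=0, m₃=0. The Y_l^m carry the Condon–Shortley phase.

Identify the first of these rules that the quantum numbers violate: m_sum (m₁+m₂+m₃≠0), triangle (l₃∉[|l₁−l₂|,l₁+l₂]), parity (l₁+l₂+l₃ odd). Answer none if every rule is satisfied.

Σmᵢ = 0  ✓
l₃∈[|l₁−l₂|,l₁+l₂]=[2,6], have l₃=1  ✗
Σlᵢ = 7 ⇒ odd

triangle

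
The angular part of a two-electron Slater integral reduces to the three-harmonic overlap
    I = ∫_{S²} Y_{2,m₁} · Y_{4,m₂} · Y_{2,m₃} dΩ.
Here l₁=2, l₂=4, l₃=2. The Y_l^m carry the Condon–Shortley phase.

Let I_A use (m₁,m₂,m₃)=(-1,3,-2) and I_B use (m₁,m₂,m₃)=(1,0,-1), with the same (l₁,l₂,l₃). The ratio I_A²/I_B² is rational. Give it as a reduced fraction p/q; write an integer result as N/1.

35/16

Same 2,4,2: normalisation and zero-m 3j drop out of the ratio.
A: Δ: 4! 0! 4! / 9! → 1/630; sum: t=3:−1/144 = -1/144; 3j²(2 4 2; -1 3 -2) = Δ·Π!·Σ² = 1/18  (sign -1)
B: Δ: 4! 0! 4! / 9! → 1/630; sum: t=1:−1/36 = -1/36; 3j²(2 4 2; 1 0 -1) = Δ·Π!·Σ² = 8/315  (sign +1)
I_A²/I_B² = (1/18)/(8/315) = 35/16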